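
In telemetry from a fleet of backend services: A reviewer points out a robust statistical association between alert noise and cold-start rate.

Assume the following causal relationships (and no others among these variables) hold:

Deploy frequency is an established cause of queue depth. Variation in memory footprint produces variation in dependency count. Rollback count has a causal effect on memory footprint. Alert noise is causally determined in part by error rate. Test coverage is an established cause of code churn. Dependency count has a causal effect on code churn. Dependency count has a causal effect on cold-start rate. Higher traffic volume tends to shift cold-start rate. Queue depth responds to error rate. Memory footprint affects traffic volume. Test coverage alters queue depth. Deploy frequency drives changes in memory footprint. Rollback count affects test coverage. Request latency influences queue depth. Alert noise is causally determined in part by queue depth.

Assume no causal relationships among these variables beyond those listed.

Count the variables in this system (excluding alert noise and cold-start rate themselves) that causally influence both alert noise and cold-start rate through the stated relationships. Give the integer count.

2

The common causes are: deploy frequency (to alert noise via deploy frequency → queue depth → alert noise; to cold-start rate via deploy frequency → memory footprint → dependency count → cold-start rate); rollback count (to alert noise via rollback count → test coverage → queue depth → alert noise; to cold-start rate via rollback count → memory footprint → dependency count → cold-start rate).
Every other variable lacks a causal path to at least one of alert noise and cold-start rate.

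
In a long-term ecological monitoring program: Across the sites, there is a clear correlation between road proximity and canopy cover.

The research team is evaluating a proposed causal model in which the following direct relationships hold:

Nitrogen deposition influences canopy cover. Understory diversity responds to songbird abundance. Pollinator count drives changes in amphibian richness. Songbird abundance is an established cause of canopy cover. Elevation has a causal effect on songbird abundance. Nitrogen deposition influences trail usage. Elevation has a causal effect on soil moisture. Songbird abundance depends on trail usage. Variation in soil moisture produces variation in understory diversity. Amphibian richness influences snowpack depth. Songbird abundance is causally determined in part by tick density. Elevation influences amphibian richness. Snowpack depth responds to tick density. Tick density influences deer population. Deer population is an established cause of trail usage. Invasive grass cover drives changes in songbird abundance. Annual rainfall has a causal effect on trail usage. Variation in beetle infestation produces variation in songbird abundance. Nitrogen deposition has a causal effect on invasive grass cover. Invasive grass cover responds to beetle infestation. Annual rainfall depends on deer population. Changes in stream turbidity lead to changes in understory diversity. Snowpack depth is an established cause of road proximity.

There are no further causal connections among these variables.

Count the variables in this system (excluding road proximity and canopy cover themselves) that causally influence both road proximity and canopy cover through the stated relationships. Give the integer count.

2

The common causes are: elevation (to road proximity via elevation → amphibian richness → snowpack depth → road proximity; to canopy cover via elevation → songbird abundance → canopy cover); tick density (to road proximity via tick density → snowpack depth → road proximity; to canopy cover via tick density → songbird abundance → canopy cover).
Every other variable lacks a causal path to at least one of road proximity and canopy cover.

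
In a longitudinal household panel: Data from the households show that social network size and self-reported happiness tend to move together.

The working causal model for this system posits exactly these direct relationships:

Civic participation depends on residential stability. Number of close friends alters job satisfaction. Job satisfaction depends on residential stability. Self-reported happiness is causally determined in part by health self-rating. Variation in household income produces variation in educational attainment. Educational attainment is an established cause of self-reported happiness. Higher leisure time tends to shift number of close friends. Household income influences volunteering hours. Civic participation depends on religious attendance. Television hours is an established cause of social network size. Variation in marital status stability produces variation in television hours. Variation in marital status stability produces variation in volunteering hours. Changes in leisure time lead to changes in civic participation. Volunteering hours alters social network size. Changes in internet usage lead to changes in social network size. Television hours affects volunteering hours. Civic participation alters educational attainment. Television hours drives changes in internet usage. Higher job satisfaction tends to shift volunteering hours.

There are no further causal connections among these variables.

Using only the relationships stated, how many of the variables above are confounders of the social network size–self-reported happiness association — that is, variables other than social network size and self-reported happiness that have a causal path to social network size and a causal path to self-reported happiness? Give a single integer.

3

The common causes are: household income (to social network size via household income → volunteering hours → social network size; to self-reported happiness via household income → educational attainment → self-reported happiness); leisure time (to social network size via leisure time → number of close friends → job satisfaction → volunteering hours → social network size; to self-reported happiness via leisure time → civic participation → educational attainment → self-reported happiness); residential stability (to social network size via residential stability → job satisfaction → volunteering hours → social network size; to self-reported happiness via residential stability → civic participation → educational attainment → self-reported happiness).
Every other variable lacks a causal path to at least one of social network size and self-reported happiness.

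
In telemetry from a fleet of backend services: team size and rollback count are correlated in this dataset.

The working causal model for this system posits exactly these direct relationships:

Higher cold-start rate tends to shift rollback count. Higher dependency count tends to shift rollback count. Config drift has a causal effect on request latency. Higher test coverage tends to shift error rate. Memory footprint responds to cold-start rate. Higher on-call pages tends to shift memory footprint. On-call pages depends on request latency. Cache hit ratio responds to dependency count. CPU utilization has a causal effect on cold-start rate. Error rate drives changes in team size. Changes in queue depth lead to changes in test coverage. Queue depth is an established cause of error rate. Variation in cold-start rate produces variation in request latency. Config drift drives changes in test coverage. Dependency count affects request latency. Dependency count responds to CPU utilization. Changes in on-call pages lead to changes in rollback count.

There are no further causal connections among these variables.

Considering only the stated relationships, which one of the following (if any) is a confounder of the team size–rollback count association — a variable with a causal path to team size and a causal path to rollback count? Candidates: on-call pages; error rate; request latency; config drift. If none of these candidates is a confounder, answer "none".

Config drift causes team size (config drift → test coverage → error rate → team size) and also causes rollback count (config drift → request latency → on-call pages → rollback count); it is a common cause of both.
Each of the other candidates lacks a causal path to at least one of team size and rollback count, so they do not confound the relationship.

config drift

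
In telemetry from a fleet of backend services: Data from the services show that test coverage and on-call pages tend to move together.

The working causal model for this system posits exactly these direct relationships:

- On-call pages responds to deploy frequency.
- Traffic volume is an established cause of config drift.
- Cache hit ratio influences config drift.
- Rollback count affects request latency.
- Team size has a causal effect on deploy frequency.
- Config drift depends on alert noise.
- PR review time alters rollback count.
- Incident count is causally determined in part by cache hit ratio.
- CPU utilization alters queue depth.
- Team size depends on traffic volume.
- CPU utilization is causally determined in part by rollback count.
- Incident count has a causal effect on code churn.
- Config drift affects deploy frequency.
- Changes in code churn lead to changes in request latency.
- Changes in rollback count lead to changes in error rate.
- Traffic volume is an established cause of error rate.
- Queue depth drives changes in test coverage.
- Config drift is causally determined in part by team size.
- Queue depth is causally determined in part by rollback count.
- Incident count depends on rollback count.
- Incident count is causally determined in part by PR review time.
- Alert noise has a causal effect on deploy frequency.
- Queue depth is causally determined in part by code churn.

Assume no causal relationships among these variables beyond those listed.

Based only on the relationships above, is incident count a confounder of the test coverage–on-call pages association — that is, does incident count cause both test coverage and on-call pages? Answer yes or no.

no

Incident count has no stated causal path to on-call pages. A confounder must cause both variables, so incident count does not qualify.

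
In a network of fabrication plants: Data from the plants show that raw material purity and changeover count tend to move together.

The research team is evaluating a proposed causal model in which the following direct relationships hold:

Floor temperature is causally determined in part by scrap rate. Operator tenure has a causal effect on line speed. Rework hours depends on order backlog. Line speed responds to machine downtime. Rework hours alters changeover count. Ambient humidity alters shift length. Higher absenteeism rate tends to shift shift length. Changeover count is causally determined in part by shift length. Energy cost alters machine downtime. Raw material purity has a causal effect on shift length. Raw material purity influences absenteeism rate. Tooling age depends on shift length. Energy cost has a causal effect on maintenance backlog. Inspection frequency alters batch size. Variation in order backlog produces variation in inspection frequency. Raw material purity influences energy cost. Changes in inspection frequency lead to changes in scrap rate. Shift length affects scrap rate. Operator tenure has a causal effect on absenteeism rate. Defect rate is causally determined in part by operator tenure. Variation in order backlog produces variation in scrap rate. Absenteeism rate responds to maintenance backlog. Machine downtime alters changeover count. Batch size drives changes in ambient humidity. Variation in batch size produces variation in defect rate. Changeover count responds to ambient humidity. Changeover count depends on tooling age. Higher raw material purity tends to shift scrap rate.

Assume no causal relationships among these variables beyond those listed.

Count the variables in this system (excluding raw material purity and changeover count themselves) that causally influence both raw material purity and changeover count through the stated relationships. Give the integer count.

No listed variable has a causal path to both raw material purity and changeover count, so there are no common causes.

0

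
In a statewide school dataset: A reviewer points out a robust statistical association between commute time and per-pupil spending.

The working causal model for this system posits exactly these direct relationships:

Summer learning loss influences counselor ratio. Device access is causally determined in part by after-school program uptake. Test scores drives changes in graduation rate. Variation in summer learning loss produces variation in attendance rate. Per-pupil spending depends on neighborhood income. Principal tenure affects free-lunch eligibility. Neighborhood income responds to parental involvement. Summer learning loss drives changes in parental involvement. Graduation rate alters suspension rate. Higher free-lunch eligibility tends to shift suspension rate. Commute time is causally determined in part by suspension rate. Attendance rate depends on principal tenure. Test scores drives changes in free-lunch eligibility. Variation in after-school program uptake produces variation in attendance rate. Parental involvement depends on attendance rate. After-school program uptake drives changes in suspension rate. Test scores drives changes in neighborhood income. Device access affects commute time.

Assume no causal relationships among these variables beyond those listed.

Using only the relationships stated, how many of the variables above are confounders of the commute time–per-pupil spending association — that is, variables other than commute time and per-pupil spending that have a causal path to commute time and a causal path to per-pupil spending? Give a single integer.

The common causes are: after-school program uptake (to commute time via after-school program uptake → suspension rate → commute time; to per-pupil spending via after-school program uptake → attendance rate → parental involvement → neighborhood income → per-pupil spending); principal tenure (to commute time via principal tenure → free-lunch eligibility → suspension rate → commute time; to per-pupil spending via principal tenure → attendance rate → parental involvement → neighborhood income → per-pupil spending); test scores (to commute time via test scores → free-lunch eligibility → suspension rate → commute time; to per-pupil spending via test scores → neighborhood income → per-pupil spending).
Every other variable lacks a causal path to at least one of commute time and per-pupil spending.

3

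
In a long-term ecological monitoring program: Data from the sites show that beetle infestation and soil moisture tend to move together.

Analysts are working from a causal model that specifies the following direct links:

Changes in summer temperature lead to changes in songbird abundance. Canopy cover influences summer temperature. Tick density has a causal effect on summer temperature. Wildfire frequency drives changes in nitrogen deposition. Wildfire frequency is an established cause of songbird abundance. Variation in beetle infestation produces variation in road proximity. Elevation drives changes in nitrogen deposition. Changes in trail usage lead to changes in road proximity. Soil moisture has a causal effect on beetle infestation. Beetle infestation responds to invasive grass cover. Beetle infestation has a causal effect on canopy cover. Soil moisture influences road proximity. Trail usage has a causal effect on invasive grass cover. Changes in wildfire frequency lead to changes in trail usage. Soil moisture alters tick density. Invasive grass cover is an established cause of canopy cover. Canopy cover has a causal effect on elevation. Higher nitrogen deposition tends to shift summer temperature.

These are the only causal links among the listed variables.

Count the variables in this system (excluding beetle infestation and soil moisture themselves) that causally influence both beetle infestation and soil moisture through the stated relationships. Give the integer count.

No listed variable has a causal path to both beetle infestation and soil moisture, so there are no common causes.

0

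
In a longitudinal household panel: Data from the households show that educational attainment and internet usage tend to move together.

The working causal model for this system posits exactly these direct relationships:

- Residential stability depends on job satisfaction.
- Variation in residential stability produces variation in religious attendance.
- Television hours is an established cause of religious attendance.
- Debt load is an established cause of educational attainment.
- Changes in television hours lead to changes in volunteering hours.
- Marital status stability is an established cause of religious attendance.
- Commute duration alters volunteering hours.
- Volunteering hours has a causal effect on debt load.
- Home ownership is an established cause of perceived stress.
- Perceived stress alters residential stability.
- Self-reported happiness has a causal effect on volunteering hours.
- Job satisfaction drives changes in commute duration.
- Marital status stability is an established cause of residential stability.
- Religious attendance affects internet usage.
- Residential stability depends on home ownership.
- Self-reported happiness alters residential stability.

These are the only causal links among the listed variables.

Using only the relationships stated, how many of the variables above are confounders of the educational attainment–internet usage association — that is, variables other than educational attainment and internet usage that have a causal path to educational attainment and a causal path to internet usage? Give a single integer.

3

The common causes are: job satisfaction (to educational attainment via job satisfaction → commute duration → volunteering hours → debt load → educational attainment; to internet usage via job satisfaction → residential stability → religious attendance → internet usage); self-reported happiness (to educational attainment via self-reported happiness → volunteering hours → debt load → educational attainment; to internet usage via self-reported happiness → residential stability → religious attendance → internet usage); television hours (to educational attainment via television hours → volunteering hours → debt load → educational attainment; to internet usage via television hours → religious attendance → internet usage).
Every other variable lacks a causal path to at least one of educational attainment and internet usage.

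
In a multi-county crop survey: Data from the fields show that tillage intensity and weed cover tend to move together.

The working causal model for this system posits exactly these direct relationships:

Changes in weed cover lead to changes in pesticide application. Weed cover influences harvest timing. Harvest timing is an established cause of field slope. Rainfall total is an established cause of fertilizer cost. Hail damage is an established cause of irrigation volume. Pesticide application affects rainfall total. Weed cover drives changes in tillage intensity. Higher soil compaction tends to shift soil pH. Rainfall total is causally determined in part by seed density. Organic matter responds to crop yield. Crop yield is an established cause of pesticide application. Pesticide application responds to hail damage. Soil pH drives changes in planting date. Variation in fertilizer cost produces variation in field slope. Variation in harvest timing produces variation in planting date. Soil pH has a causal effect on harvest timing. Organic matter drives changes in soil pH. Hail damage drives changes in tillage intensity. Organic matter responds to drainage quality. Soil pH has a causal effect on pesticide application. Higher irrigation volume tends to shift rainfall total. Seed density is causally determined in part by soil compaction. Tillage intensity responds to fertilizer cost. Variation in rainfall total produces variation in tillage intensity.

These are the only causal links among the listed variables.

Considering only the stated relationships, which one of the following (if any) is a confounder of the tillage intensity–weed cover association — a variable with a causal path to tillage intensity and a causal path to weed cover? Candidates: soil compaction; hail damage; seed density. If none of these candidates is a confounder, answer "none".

none

None of the listed candidates has causal paths to both tillage intensity and weed cover in the stated relationships, so none is a common cause.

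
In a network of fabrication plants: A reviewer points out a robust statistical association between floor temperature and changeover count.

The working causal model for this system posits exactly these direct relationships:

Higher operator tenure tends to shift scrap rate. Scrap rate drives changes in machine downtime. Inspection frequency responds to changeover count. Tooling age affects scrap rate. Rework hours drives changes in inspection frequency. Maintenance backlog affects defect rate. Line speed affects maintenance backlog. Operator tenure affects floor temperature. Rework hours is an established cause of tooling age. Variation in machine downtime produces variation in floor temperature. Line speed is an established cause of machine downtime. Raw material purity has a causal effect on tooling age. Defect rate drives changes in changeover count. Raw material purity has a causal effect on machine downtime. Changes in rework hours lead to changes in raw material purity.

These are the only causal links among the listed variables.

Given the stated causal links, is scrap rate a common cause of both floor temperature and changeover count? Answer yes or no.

Scrap rate has no stated causal path to changeover count. A confounder must cause both variables, so scrap rate does not qualify.

no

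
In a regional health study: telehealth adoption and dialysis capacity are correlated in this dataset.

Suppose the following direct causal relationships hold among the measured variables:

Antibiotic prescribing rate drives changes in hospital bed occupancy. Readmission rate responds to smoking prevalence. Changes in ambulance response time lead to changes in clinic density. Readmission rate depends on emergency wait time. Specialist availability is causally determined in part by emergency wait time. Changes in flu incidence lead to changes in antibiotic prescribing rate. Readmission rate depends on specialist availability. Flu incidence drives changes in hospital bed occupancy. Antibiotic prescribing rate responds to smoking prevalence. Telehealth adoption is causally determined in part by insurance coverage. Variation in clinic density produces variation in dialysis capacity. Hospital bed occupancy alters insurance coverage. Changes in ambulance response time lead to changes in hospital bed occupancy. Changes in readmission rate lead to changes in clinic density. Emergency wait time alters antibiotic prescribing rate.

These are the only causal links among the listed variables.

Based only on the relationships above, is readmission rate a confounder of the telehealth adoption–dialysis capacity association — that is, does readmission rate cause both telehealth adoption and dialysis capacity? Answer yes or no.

no

Readmission rate has no stated causal path to telehealth adoption. A confounder must cause both variables, so readmission rate does not qualify.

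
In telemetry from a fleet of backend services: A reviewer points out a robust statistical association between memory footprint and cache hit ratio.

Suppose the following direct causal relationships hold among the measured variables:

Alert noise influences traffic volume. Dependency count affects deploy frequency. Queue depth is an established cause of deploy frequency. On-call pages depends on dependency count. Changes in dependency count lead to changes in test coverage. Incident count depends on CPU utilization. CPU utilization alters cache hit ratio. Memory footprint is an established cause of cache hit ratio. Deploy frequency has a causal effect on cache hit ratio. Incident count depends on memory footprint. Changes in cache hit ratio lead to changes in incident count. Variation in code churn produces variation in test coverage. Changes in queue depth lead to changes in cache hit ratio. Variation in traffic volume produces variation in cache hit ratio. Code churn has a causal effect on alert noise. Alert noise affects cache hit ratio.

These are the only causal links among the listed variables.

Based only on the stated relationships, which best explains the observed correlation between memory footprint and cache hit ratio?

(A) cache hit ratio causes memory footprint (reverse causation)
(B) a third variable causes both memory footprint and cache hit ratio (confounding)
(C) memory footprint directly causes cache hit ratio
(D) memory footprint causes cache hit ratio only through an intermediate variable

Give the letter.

C

There is a stated direct causal link memory footprint → cache hit ratio, and no variable causes both memory footprint and cache hit ratio, so the correlation reflects direct causation.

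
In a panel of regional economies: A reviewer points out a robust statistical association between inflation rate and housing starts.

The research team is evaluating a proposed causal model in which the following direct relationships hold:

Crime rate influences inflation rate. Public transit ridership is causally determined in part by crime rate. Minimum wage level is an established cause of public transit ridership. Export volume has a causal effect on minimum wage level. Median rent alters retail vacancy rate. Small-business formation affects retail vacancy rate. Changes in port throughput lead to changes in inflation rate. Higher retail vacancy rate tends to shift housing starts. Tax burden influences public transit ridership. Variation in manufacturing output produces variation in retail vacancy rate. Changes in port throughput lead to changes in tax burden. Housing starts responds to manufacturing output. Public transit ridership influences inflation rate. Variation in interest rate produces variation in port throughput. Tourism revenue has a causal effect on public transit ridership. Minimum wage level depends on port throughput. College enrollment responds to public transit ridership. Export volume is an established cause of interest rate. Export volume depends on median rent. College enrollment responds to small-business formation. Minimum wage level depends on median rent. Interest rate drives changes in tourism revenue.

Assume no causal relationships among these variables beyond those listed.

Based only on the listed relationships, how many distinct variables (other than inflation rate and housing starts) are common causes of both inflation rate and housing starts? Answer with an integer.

1

The common causes are: median rent (to inflation rate via median rent → minimum wage level → public transit ridership → inflation rate; to housing starts via median rent → retail vacancy rate → housing starts).
Every other variable lacks a causal path to at least one of inflation rate and housing starts.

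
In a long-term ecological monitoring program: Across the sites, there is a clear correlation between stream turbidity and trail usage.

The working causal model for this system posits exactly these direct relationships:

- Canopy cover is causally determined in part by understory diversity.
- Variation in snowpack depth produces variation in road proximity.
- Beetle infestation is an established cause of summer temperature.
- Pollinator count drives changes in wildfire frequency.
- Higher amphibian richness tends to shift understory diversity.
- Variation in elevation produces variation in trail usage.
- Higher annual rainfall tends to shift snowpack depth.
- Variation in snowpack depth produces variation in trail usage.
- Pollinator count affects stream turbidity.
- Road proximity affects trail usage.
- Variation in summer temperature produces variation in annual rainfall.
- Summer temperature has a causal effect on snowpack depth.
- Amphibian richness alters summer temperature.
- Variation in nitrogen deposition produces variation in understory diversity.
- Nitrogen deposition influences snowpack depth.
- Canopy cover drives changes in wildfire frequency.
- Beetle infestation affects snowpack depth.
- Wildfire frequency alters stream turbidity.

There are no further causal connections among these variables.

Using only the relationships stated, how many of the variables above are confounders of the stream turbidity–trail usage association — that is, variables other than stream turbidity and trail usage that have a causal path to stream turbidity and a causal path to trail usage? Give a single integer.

2

The common causes are: amphibian richness (to stream turbidity via amphibian richness → understory diversity → canopy cover → wildfire frequency → stream turbidity; to trail usage via amphibian richness → summer temperature → snowpack depth → trail usage); nitrogen deposition (to stream turbidity via nitrogen deposition → understory diversity → canopy cover → wildfire frequency → stream turbidity; to trail usage via nitrogen deposition → snowpack depth → trail usage).
Every other variable lacks a causal path to at least one of stream turbidity and trail usage.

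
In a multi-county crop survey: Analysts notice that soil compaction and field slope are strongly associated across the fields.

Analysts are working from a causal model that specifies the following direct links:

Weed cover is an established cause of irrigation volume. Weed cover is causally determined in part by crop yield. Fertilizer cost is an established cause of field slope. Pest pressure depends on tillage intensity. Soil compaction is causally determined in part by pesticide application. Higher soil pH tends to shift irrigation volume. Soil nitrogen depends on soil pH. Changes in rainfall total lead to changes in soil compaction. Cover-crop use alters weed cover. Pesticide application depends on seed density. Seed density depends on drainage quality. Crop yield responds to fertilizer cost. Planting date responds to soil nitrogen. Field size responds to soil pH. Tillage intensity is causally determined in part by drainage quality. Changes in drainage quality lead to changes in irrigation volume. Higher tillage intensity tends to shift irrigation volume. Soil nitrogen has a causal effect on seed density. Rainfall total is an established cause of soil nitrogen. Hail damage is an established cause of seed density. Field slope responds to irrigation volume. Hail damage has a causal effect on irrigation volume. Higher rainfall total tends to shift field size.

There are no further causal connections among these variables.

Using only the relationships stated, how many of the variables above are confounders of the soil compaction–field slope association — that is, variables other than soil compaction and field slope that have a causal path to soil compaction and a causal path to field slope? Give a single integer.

The common causes are: drainage quality (to soil compaction via drainage quality → seed density → pesticide application → soil compaction; to field slope via drainage quality → irrigation volume → field slope); hail damage (to soil compaction via hail damage → seed density → pesticide application → soil compaction; to field slope via hail damage → irrigation volume → field slope); soil pH (to soil compaction via soil pH → soil nitrogen → seed density → pesticide application → soil compaction; to field slope via soil pH → irrigation volume → field slope).
Every other variable lacks a causal path to at least one of soil compaction and field slope.

3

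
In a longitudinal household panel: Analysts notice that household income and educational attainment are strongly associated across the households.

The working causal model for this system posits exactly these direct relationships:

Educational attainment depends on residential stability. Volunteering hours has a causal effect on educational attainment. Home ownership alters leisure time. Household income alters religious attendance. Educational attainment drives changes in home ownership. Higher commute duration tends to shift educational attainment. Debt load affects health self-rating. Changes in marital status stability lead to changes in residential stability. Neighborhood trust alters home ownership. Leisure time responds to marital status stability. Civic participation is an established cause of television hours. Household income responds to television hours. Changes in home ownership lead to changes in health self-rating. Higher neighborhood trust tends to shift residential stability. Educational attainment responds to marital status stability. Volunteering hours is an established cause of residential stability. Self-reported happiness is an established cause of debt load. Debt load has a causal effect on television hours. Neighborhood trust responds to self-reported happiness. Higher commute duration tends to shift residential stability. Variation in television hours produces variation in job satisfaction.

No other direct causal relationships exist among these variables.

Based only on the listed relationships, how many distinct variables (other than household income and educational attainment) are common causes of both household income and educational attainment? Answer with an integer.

The common causes are: self-reported happiness (to household income via self-reported happiness → debt load → television hours → household income; to educational attainment via self-reported happiness → neighborhood trust → residential stability → educational attainment).
Every other variable lacks a causal path to at least one of household income and educational attainment.

1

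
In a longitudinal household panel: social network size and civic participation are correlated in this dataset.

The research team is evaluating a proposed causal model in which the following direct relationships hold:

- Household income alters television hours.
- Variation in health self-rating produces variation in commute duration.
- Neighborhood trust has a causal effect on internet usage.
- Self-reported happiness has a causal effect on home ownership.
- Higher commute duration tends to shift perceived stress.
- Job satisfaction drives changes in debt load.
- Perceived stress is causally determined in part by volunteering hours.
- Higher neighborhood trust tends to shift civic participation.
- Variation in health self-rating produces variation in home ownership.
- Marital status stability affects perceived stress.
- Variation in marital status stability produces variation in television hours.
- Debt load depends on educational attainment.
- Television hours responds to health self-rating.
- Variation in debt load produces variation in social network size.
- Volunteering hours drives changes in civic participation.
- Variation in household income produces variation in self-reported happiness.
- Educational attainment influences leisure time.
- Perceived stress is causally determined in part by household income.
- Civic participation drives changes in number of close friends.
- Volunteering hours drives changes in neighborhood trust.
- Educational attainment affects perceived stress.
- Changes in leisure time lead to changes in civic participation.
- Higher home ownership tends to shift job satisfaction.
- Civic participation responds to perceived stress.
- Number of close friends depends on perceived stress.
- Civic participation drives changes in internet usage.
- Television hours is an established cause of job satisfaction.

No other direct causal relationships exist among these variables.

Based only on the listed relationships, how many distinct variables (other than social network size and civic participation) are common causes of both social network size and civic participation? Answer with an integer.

The common causes are: educational attainment (to social network size via educational attainment → debt load → social network size; to civic participation via educational attainment → perceived stress → civic participation); health self-rating (to social network size via health self-rating → home ownership → job satisfaction → debt load → social network size; to civic participation via health self-rating → commute duration → perceived stress → civic participation); household income (to social network size via household income → television hours → job satisfaction → debt load → social network size; to civic participation via household income → perceived stress → civic participation); marital status stability (to social network size via marital status stability → television hours → job satisfaction → debt load → social network size; to civic participation via marital status stability → perceived stress → civic participation).
Every other variable lacks a causal path to at least one of social network size and civic participation.

4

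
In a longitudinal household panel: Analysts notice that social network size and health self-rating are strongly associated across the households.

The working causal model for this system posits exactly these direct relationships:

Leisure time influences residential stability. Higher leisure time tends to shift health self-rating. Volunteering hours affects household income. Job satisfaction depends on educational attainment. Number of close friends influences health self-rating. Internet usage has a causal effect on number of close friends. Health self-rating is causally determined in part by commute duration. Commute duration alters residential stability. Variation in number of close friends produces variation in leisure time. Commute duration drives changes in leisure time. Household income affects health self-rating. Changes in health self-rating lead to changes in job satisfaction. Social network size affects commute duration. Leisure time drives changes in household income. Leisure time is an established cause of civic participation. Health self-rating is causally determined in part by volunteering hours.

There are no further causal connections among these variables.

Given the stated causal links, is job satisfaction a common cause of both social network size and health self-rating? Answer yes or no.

no

Job satisfaction has no stated causal path to either social network size or health self-rating. A confounder must cause both variables, so job satisfaction does not qualify.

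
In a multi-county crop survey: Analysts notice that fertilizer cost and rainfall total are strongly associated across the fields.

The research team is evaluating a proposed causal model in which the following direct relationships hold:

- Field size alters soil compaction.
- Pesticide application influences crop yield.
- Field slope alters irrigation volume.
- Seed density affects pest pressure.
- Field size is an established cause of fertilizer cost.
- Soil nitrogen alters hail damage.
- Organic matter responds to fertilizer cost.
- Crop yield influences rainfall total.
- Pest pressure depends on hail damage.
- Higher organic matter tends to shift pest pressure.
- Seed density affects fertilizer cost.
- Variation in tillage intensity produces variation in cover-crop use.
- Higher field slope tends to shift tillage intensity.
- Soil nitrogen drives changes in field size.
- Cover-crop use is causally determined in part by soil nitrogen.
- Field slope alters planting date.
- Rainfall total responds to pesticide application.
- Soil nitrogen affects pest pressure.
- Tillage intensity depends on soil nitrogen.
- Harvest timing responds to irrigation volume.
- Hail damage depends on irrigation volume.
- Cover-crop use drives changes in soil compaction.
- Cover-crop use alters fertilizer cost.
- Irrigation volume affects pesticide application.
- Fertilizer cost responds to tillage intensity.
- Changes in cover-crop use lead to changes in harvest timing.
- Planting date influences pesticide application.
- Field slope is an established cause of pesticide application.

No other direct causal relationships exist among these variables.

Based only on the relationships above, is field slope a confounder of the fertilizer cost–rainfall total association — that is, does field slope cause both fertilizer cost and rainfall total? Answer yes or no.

Field slope has a causal path to fertilizer cost (field slope → tillage intensity → fertilizer cost) and to rainfall total (field slope → pesticide application → rainfall total), so it is a common cause of both — a confounder.

yes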